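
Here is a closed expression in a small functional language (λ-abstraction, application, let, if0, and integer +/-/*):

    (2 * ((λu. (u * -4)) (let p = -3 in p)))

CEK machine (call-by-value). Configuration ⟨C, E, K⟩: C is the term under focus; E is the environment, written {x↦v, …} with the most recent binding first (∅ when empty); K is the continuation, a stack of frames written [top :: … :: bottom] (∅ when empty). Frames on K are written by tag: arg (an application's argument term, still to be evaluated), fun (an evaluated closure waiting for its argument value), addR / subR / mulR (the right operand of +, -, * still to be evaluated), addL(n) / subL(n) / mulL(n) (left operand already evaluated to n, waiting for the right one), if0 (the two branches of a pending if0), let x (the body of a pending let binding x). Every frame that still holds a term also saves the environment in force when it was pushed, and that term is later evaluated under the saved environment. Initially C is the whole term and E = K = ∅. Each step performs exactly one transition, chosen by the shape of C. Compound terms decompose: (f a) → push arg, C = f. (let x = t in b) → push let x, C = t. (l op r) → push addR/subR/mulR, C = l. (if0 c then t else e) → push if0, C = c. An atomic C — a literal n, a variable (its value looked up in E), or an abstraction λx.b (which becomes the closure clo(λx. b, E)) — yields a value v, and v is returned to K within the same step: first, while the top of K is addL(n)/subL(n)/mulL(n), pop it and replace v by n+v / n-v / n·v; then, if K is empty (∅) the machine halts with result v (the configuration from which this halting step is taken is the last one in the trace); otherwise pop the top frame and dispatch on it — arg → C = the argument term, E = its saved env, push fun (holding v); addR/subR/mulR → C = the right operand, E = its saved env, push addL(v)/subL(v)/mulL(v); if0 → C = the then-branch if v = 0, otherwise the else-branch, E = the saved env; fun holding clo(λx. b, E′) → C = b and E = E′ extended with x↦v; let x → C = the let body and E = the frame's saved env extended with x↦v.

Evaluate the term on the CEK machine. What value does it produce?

Answer: 24

Execution trace:
[0] <C=(2 * ((λu. (u * -4)) (let p = -3 in p))), E=∅, K=∅>
[1] <C=2, E=∅, K=[mulR]>
[2] <C=((λu. (u * -4)) (let p = -3 in p)), E=∅, K=[mulL(2)]>
[3] <C=(λu. (u * -4)), E=∅, K=[arg :: mulL(2)]>
[4] <C=(let p = -3 in p), E=∅, K=[fun :: mulL(2)]>
[5] <C=-3, E=∅, K=[let p :: fun :: mulL(2)]>
[6] <C=p, E={p↦-3}, K=[fun :: mulL(2)]>
[7] <C=(u * -4), E={u↦-3}, K=[mulL(2)]>
[8] <C=u, E={u↦-3}, K=[mulR :: mulL(2)]>
[9] <C=-4, E={u↦-3}, K=[mulL(-3) :: mulL(2)]>
→ final value 24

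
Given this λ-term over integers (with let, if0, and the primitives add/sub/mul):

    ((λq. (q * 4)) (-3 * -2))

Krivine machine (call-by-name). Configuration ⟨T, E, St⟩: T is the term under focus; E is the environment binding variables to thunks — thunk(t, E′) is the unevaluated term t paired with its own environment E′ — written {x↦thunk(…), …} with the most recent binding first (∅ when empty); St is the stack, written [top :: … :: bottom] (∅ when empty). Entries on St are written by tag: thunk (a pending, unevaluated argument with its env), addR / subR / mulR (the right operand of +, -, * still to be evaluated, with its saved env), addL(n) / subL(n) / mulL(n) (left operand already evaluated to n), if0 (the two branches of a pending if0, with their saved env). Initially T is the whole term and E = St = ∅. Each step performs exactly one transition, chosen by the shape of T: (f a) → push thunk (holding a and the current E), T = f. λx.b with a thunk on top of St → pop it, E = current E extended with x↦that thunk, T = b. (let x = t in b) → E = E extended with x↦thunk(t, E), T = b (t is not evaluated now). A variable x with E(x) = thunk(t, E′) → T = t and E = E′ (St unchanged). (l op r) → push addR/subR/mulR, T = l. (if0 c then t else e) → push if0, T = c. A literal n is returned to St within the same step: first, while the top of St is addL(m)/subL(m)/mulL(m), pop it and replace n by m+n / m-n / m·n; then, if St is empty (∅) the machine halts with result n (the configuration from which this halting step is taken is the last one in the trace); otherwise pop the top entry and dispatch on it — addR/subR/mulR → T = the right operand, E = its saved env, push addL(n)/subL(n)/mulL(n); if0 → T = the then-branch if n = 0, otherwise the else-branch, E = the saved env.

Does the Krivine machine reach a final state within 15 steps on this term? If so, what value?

Answer: 24

Machine steps:
t=0: ⟨T=((λq. (q * 4)) (-3 * -2)); E=∅; St=∅⟩
t=1: ⟨T=(λq. (q * 4)); E=∅; St=[thunk]⟩
t=2: ⟨T=(q * 4); E={q↦thunk((-3 * -2), ∅)}; St=∅⟩
t=3: ⟨T=q; E={q↦thunk((-3 * -2), ∅)}; St=[mulR]⟩
t=4: ⟨T=(-3 * -2); E=∅; St=[mulR]⟩
t=5: ⟨T=-3; E=∅; St=[mulR :: mulR]⟩
t=6: ⟨T=-2; E=∅; St=[mulL(-3) :: mulR]⟩
t=7: ⟨T=4; E={q↦thunk((-3 * -2), ∅)}; St=[mulL(6)]⟩
→ final value 24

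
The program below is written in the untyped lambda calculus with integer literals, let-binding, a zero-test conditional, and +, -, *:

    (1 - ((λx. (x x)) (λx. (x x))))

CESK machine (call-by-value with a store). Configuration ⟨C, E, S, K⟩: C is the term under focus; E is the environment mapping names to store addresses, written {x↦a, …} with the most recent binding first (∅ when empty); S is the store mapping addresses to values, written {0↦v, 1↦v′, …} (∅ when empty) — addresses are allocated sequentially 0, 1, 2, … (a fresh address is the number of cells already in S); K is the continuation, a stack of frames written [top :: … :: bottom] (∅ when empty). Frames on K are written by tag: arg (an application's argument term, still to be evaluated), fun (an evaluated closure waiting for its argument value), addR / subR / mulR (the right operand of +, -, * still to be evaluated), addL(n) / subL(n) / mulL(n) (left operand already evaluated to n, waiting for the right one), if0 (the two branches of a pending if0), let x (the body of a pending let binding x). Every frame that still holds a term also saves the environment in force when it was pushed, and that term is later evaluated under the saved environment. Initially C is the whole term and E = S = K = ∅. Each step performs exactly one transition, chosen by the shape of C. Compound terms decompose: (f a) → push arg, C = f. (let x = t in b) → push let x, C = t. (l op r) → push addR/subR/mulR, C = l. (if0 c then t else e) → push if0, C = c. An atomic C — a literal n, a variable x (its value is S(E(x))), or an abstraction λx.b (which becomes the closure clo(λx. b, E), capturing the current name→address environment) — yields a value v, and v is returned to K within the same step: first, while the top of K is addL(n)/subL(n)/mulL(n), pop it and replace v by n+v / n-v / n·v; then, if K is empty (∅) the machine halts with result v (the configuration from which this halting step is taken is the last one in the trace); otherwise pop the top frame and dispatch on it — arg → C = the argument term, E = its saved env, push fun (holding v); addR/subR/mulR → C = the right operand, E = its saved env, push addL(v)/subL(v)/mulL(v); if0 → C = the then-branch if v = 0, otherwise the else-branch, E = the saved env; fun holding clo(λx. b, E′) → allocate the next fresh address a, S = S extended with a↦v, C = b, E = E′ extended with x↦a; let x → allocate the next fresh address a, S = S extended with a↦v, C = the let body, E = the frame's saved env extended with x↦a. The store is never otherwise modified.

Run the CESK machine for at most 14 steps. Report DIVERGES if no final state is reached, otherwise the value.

t=0: [C=(1 - ((λx. (x x)) (λx. (x x)))) | E=∅ | S=∅ | K=∅]
t=1: [C=1 | E=∅ | S=∅ | K=[subR]]
t=2: [C=((λx. (x x)) (λx. (x x))) | E=∅ | S=∅ | K=[subL(1)]]
t=3: [C=(λx. (x x)) | E=∅ | S=∅ | K=[arg :: subL(1)]]
t=4: [C=(λx. (x x)) | E=∅ | S=∅ | K=[fun :: subL(1)]]
t=5: [C=(x x) | E={x↦0} | S={0↦clo(λx. (x x), ∅)} | K=[subL(1)]]
t=6: [C=x | E={x↦0} | S={0↦clo(λx. (x x), ∅)} | K=[arg :: subL(1)]]
t=7: [C=x | E={x↦0} | S={0↦clo(λx. (x x), ∅)} | K=[fun :: subL(1)]]
t=8: [C=(x x) | E={x↦1} | S={0↦clo(λx. (x x), ∅), 1↦clo(λx. (x x), ∅)} | K=[subL(1)]]
t=9: [C=x | E={x↦1} | S={0↦clo(λx. (x x), ∅), 1↦clo(λx. (x x), ∅)} | K=[arg :: subL(1)]]
t=10: [C=x | E={x↦1} | S={0↦clo(λx. (x x), ∅), 1↦clo(λx. (x x), ∅)} | K=[fun :: subL(1)]]
t=11: [C=(x x) | E={x↦2} | S={0↦clo(λx. (x x), ∅), 1↦clo(λx. (x x), ∅), 2↦clo(λx. (x x), ∅)} | K=[subL(1)]]
t=12: [C=x | E={x↦2} | S={0↦clo(λx. (x x), ∅), 1↦clo(λx. (x x), ∅), 2↦clo(λx. (x x), ∅)} | K=[arg :: subL(1)]]
t=13: [C=x | E={x↦2} | S={0↦clo(λx. (x x), ∅), 1↦clo(λx. (x x), ∅), 2↦clo(λx. (x x), ∅)} | K=[fun :: subL(1)]]
t=14: [C=(x x) | E={x↦3} | S={0↦clo(λx. (x x), ∅), 1↦clo(λx. (x x), ∅), 2↦clo(λx. (x x), ∅), 3↦clo(λx. (x x), ∅)} | K=[subL(1)]]
→ 14 transitions taken and the configuration is still not final: no result within 14 steps

Answer: DIVERGES (no final state within 14 steps)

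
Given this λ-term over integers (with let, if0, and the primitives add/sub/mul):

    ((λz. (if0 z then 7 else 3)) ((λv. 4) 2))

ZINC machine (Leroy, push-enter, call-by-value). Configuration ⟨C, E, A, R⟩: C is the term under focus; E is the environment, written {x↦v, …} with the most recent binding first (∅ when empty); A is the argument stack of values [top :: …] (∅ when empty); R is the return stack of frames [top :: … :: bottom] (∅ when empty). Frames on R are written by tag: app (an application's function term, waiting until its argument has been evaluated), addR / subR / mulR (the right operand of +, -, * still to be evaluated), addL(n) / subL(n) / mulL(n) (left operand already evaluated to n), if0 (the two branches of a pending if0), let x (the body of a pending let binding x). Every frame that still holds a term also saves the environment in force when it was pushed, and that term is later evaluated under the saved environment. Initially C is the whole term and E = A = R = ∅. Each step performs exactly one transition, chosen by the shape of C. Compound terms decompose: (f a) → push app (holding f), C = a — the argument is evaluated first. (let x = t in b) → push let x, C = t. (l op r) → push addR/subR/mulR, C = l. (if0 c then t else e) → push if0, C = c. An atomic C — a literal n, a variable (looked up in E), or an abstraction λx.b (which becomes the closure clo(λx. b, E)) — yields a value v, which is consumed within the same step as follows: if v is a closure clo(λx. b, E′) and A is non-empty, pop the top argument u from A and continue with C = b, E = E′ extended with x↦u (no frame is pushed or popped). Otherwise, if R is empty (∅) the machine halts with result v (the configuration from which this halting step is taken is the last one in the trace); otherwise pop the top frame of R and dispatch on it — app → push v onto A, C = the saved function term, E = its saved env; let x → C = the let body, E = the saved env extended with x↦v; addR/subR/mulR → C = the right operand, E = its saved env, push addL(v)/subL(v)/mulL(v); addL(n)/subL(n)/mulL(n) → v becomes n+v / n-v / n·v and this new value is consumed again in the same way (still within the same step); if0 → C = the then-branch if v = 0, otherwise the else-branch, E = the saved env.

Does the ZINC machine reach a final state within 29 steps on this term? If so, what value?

t=0: <C=((λz. (if0 z then 7 else 3)) ((λv. 4) 2)), E=∅, A=∅, R=∅>
t=1: <C=((λv. 4) 2), E=∅, A=∅, R=[app]>
t=2: <C=2, E=∅, A=∅, R=[app :: app]>
t=3: <C=(λv. 4), E=∅, A=[2], R=[app]>
t=4: <C=4, E={v↦2}, A=∅, R=[app]>
t=5: <C=(λz. (if0 z then 7 else 3)), E=∅, A=[4], R=∅>
t=6: <C=(if0 z then 7 else 3), E={z↦4}, A=∅, R=∅>
t=7: <C=z, E={z↦4}, A=∅, R=[if0]>
t=8: <C=3, E={z↦4}, A=∅, R=∅>
→ final value 3

Answer: 3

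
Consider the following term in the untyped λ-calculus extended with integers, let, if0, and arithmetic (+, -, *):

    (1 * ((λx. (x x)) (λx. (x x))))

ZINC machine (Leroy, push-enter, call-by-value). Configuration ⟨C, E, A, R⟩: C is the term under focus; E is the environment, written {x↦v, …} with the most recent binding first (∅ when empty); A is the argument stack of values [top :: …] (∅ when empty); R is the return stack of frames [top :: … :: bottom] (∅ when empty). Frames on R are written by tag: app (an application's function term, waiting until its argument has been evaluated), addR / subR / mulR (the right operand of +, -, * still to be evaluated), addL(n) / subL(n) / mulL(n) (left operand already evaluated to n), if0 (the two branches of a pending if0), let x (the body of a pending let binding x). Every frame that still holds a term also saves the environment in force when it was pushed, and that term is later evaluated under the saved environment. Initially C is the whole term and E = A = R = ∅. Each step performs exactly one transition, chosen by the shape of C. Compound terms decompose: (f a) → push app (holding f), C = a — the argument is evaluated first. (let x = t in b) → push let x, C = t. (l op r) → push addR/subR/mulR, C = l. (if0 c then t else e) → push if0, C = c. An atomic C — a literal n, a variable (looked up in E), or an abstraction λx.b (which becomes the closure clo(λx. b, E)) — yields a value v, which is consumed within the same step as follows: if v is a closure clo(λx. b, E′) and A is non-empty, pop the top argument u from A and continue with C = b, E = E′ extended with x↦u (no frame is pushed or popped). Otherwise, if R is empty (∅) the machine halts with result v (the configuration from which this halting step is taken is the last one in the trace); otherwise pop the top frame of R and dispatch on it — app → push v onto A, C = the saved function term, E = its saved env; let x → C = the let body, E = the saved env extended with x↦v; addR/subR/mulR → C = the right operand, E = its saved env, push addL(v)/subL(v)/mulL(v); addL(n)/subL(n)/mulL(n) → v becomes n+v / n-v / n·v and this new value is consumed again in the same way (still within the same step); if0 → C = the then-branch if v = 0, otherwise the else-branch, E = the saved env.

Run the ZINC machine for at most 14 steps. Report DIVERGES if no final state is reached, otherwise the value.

0. [C=(1 * ((λx. (x x)) (λx. (x x)))) | E=∅ | A=∅ | R=∅]
1. [C=1 | E=∅ | A=∅ | R=[mulR]]
2. [C=((λx. (x x)) (λx. (x x))) | E=∅ | A=∅ | R=[mulL(1)]]
3. [C=(λx. (x x)) | E=∅ | A=∅ | R=[app :: mulL(1)]]
4. [C=(λx. (x x)) | E=∅ | A=[clo(λx. (x x), ∅)] | R=[mulL(1)]]
5. [C=(x x) | E={x↦clo(λx. (x x), ∅)} | A=∅ | R=[mulL(1)]]
6. [C=x | E={x↦clo(λx. (x x), ∅)} | A=∅ | R=[app :: mulL(1)]]
7. [C=x | E={x↦clo(λx. (x x), ∅)} | A=[clo(λx. (x x), ∅)] | R=[mulL(1)]]
… configuration repeats with period 3 (steps 5–7 recur indefinitely) …

Answer: DIVERGES (no final state within 14 steps)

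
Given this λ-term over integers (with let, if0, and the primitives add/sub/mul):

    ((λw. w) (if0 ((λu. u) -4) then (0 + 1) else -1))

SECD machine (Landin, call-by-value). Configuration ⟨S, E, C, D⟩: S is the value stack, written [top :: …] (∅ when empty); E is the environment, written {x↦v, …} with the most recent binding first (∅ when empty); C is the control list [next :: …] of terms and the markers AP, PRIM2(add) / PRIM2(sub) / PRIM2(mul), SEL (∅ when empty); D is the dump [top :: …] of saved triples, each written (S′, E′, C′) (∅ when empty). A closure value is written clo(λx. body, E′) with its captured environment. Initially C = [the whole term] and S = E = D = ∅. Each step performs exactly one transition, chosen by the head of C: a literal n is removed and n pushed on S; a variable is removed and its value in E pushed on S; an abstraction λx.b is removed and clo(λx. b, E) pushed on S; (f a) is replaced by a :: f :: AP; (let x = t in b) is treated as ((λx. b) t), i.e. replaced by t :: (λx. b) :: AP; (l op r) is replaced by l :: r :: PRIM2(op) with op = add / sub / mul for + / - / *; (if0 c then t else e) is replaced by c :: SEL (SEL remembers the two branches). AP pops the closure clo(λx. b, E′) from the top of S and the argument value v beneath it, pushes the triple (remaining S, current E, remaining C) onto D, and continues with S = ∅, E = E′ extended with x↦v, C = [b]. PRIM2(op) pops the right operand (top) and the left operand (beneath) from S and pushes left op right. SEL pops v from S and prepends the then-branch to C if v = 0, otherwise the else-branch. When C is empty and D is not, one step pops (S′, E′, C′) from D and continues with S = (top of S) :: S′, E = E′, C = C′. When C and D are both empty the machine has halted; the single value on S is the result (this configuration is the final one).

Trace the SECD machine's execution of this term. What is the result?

Answer: -1

Machine steps:
t=0: <S=∅, E=∅, C=[((λw. w) (if0 ((λu. u) -4) then (0 + 1) else -1))], D=∅>
t=1: <S=∅, E=∅, C=[(if0 ((λu. u) -4) then (0 + 1) else -1) :: (λw. w) :: AP], D=∅>
t=2: <S=∅, E=∅, C=[((λu. u) -4) :: SEL :: (λw. w) :: AP], D=∅>
t=3: <S=∅, E=∅, C=[-4 :: (λu. u) :: AP :: SEL :: (λw. w) :: AP], D=∅>
t=4: <S=[-4], E=∅, C=[(λu. u) :: AP :: SEL :: (λw. w) :: AP], D=∅>
t=5: <S=[clo(λu. u, ∅) :: -4], E=∅, C=[AP :: SEL :: (λw. w) :: AP], D=∅>
t=6: <S=∅, E={u↦-4}, C=[u], D=[(∅, ∅, [SEL :: (λw. w) :: AP])]>
t=7: <S=[-4], E={u↦-4}, C=∅, D=[(∅, ∅, [SEL :: (λw. w) :: AP])]>
t=8: <S=[-4], E=∅, C=[SEL :: (λw. w) :: AP], D=∅>
t=9: <S=∅, E=∅, C=[-1 :: (λw. w) :: AP], D=∅>
t=10: <S=[-1], E=∅, C=[(λw. w) :: AP], D=∅>
t=11: <S=[clo(λw. w, ∅) :: -1], E=∅, C=[AP], D=∅>
t=12: <S=∅, E={w↦-1}, C=[w], D=[(∅, ∅, ∅)]>
t=13: <S=[-1], E={w↦-1}, C=∅, D=[(∅, ∅, ∅)]>
t=14: <S=[-1], E=∅, C=∅, D=∅>
→ final value -1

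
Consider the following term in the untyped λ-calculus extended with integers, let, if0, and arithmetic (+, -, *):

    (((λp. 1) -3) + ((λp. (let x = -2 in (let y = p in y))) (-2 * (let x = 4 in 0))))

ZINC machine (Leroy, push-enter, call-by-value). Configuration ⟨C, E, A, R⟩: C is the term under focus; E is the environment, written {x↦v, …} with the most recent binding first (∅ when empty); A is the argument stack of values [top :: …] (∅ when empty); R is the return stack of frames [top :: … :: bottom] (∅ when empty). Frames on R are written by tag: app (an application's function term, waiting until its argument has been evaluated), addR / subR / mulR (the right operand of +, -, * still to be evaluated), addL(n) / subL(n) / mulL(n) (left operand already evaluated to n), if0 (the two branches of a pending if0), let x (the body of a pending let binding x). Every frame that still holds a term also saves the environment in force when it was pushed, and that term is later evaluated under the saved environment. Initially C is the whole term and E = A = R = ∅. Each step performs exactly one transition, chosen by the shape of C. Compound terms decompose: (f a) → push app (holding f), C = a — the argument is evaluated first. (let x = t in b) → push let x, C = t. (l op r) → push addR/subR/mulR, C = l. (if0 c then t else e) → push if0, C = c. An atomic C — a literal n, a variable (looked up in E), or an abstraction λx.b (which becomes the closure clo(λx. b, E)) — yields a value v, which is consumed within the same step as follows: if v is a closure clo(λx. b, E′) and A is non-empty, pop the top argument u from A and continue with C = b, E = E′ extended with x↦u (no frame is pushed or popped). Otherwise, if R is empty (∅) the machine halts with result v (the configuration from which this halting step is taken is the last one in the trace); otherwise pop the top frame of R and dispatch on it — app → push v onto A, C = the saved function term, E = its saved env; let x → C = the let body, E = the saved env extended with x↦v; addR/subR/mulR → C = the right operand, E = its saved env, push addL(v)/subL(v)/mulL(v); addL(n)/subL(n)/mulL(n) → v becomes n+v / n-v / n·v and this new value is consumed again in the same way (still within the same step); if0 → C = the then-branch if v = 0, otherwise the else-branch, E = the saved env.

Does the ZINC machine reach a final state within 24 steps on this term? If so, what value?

Answer: 1

Derivation:
step 0: ⟨C=(((λp. 1) -3) + ((λp. (let x = -2 in (let y = p in y))) (-2 * (let x = 4 in 0)))); E=∅; A=∅; R=∅⟩
step 1: ⟨C=((λp. 1) -3); E=∅; A=∅; R=[addR]⟩
step 2: ⟨C=-3; E=∅; A=∅; R=[app :: addR]⟩
step 3: ⟨C=(λp. 1); E=∅; A=[-3]; R=[addR]⟩
step 4: ⟨C=1; E={p↦-3}; A=∅; R=[addR]⟩
step 5: ⟨C=((λp. (let x = -2 in (let y = p in y))) (-2 * (let x = 4 in 0))); E=∅; A=∅; R=[addL(1)]⟩
step 6: ⟨C=(-2 * (let x = 4 in 0)); E=∅; A=∅; R=[app :: addL(1)]⟩
step 7: ⟨C=-2; E=∅; A=∅; R=[mulR :: app :: addL(1)]⟩
step 8: ⟨C=(let x = 4 in 0); E=∅; A=∅; R=[mulL(-2) :: app :: addL(1)]⟩
step 9: ⟨C=4; E=∅; A=∅; R=[let x :: mulL(-2) :: app :: addL(1)]⟩
step 10: ⟨C=0; E={x↦4}; A=∅; R=[mulL(-2) :: app :: addL(1)]⟩
step 11: ⟨C=(λp. (let x = -2 in (let y = p in y))); E=∅; A=[0]; R=[addL(1)]⟩
step 12: ⟨C=(let x = -2 in (let y = p in y)); E={p↦0}; A=∅; R=[addL(1)]⟩
step 13: ⟨C=-2; E={p↦0}; A=∅; R=[let x :: addL(1)]⟩
step 14: ⟨C=(let y = p in y); E={x↦-2, p↦0}; A=∅; R=[addL(1)]⟩
step 15: ⟨C=p; E={x↦-2, p↦0}; A=∅; R=[let y :: addL(1)]⟩
step 16: ⟨C=y; E={y↦0, x↦-2, p↦0}; A=∅; R=[addL(1)]⟩
→ final value 1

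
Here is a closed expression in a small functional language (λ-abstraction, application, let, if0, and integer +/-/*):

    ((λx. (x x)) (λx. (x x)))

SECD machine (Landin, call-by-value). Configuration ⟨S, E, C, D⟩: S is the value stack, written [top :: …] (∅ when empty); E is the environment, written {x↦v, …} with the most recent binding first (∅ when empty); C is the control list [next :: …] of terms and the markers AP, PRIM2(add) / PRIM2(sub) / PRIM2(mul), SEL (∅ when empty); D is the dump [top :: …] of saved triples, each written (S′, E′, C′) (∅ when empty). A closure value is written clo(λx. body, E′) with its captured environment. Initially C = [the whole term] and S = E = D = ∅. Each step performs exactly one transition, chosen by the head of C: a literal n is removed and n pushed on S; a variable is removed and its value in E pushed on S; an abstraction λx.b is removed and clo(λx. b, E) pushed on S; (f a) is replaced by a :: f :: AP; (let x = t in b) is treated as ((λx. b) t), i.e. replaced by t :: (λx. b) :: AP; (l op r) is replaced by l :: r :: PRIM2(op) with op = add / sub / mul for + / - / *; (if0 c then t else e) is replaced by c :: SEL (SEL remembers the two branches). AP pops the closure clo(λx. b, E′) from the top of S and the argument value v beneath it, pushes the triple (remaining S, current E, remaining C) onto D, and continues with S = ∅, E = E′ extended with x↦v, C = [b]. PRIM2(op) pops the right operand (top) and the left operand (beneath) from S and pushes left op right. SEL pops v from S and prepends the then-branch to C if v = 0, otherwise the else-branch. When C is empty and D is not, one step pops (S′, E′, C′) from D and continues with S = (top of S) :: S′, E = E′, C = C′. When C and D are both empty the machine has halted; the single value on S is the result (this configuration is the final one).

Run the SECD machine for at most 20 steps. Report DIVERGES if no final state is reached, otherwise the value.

step 0: ⟨S=∅; E=∅; C=[((λx. (x x)) (λx. (x x)))]; D=∅⟩
step 1: ⟨S=∅; E=∅; C=[(λx. (x x)) :: (λx. (x x)) :: AP]; D=∅⟩
step 2: ⟨S=[clo(λx. (x x), ∅)]; E=∅; C=[(λx. (x x)) :: AP]; D=∅⟩
step 3: ⟨S=[clo(λx. (x x), ∅) :: clo(λx. (x x), ∅)]; E=∅; C=[AP]; D=∅⟩
step 4: ⟨S=∅; E={x↦clo(λx. (x x), ∅)}; C=[(x x)]; D=[(∅, ∅, ∅)]⟩
step 5: ⟨S=∅; E={x↦clo(λx. (x x), ∅)}; C=[x :: x :: AP]; D=[(∅, ∅, ∅)]⟩
step 6: ⟨S=[clo(λx. (x x), ∅)]; E={x↦clo(λx. (x x), ∅)}; C=[x :: AP]; D=[(∅, ∅, ∅)]⟩
step 7: ⟨S=[clo(λx. (x x), ∅) :: clo(λx. (x x), ∅)]; E={x↦clo(λx. (x x), ∅)}; C=[AP]; D=[(∅, ∅, ∅)]⟩
step 8: ⟨S=∅; E={x↦clo(λx. (x x), ∅)}; C=[(x x)]; D=[(∅, {x↦clo(λx. (x x), ∅)}, ∅) :: (∅, ∅, ∅)]⟩
step 9: ⟨S=∅; E={x↦clo(λx. (x x), ∅)}; C=[x :: x :: AP]; D=[(∅, {x↦clo(λx. (x x), ∅)}, ∅) :: (∅, ∅, ∅)]⟩
step 10: ⟨S=[clo(λx. (x x), ∅)]; E={x↦clo(λx. (x x), ∅)}; C=[x :: AP]; D=[(∅, {x↦clo(λx. (x x), ∅)}, ∅) :: (∅, ∅, ∅)]⟩
step 11: ⟨S=[clo(λx. (x x), ∅) :: clo(λx. (x x), ∅)]; E={x↦clo(λx. (x x), ∅)}; C=[AP]; D=[(∅, {x↦clo(λx. (x x), ∅)}, ∅) :: (∅, ∅, ∅)]⟩
step 12: ⟨S=∅; E={x↦clo(λx. (x x), ∅)}; C=[(x x)]; D=[(∅, {x↦clo(λx. (x x), ∅)}, ∅) :: (∅, {x↦clo(λx. (x x), ∅)}, ∅) :: (∅, ∅, ∅)]⟩
step 13: ⟨S=∅; E={x↦clo(λx. (x x), ∅)}; C=[x :: x :: AP]; D=[(∅, {x↦clo(λx. (x x), ∅)}, ∅) :: (∅, {x↦clo(λx. (x x), ∅)}, ∅) :: (∅, ∅, ∅)]⟩
step 14: ⟨S=[clo(λx. (x x), ∅)]; E={x↦clo(λx. (x x), ∅)}; C=[x :: AP]; D=[(∅, {x↦clo(λx. (x x), ∅)}, ∅) :: (∅, {x↦clo(λx. (x x), ∅)}, ∅) :: (∅, ∅, ∅)]⟩
step 15: ⟨S=[clo(λx. (x x), ∅) :: clo(λx. (x x), ∅)]; E={x↦clo(λx. (x x), ∅)}; C=[AP]; D=[(∅, {x↦clo(λx. (x x), ∅)}, ∅) :: (∅, {x↦clo(λx. (x x), ∅)}, ∅) :: (∅, ∅, ∅)]⟩
step 16: ⟨S=∅; E={x↦clo(λx. (x x), ∅)}; C=[(x x)]; D=[(∅, {x↦clo(λx. (x x), ∅)}, ∅) :: (∅, {x↦clo(λx. (x x), ∅)}, ∅) :: (∅, {x↦clo(λx. (x x), ∅)}, ∅) :: (∅, ∅, ∅)]⟩
step 17: ⟨S=∅; E={x↦clo(λx. (x x), ∅)}; C=[x :: x :: AP]; D=[(∅, {x↦clo(λx. (x x), ∅)}, ∅) :: (∅, {x↦clo(λx. (x x), ∅)}, ∅) :: (∅, {x↦clo(λx. (x x), ∅)}, ∅) :: (∅, ∅, ∅)]⟩
step 18: ⟨S=[clo(λx. (x x), ∅)]; E={x↦clo(λx. (x x), ∅)}; C=[x :: AP]; D=[(∅, {x↦clo(λx. (x x), ∅)}, ∅) :: (∅, {x↦clo(λx. (x x), ∅)}, ∅) :: (∅, {x↦clo(λx. (x x), ∅)}, ∅) :: (∅, ∅, ∅)]⟩
step 19: ⟨S=[clo(λx. (x x), ∅) :: clo(λx. (x x), ∅)]; E={x↦clo(λx. (x x), ∅)}; C=[AP]; D=[(∅, {x↦clo(λx. (x x), ∅)}, ∅) :: (∅, {x↦clo(λx. (x x), ∅)}, ∅) :: (∅, {x↦clo(λx. (x x), ∅)}, ∅) :: (∅, ∅, ∅)]⟩
step 20: ⟨S=∅; E={x↦clo(λx. (x x), ∅)}; C=[(x x)]; D=[(∅, {x↦clo(λx. (x x), ∅)}, ∅) :: (∅, {x↦clo(λx. (x x), ∅)}, ∅) :: (∅, {x↦clo(λx. (x x), ∅)}, ∅) :: (∅, {x↦clo(λx. (x x), ∅)}, ∅) :: (∅, ∅, ∅)]⟩
→ 20 transitions taken and the configuration is still not final: no result within 20 steps

Answer: DIVERGES (no final state within 20 steps)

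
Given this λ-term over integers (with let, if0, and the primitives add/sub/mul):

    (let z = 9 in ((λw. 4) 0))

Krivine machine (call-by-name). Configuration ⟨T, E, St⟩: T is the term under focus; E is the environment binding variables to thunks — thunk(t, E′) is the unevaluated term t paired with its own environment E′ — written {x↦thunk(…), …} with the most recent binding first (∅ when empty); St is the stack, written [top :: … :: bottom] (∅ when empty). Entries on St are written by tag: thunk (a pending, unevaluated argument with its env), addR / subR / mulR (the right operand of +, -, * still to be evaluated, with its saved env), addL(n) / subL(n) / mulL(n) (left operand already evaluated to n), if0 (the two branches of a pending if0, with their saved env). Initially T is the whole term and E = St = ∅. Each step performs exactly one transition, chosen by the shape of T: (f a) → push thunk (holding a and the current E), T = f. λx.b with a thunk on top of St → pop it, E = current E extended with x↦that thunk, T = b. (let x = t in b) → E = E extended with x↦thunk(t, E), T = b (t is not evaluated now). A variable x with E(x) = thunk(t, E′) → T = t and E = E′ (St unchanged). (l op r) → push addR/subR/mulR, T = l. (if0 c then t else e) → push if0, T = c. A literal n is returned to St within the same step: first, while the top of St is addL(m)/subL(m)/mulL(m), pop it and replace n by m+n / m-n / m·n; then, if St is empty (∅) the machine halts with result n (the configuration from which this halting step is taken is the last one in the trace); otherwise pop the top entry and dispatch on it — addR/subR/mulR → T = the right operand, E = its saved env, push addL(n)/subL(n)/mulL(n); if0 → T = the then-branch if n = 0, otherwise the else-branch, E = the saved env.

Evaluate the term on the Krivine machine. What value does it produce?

0. [T=(let z = 9 in ((λw. 4) 0)) | E=∅ | St=∅]
1. [T=((λw. 4) 0) | E={z↦thunk(9, ∅)} | St=∅]
2. [T=(λw. 4) | E={z↦thunk(9, ∅)} | St=[thunk]]
3. [T=4 | E={w↦thunk(0, {z↦thunk(9, ∅)}), z↦thunk(9, ∅)} | St=∅]
→ final value 4

Answer: 4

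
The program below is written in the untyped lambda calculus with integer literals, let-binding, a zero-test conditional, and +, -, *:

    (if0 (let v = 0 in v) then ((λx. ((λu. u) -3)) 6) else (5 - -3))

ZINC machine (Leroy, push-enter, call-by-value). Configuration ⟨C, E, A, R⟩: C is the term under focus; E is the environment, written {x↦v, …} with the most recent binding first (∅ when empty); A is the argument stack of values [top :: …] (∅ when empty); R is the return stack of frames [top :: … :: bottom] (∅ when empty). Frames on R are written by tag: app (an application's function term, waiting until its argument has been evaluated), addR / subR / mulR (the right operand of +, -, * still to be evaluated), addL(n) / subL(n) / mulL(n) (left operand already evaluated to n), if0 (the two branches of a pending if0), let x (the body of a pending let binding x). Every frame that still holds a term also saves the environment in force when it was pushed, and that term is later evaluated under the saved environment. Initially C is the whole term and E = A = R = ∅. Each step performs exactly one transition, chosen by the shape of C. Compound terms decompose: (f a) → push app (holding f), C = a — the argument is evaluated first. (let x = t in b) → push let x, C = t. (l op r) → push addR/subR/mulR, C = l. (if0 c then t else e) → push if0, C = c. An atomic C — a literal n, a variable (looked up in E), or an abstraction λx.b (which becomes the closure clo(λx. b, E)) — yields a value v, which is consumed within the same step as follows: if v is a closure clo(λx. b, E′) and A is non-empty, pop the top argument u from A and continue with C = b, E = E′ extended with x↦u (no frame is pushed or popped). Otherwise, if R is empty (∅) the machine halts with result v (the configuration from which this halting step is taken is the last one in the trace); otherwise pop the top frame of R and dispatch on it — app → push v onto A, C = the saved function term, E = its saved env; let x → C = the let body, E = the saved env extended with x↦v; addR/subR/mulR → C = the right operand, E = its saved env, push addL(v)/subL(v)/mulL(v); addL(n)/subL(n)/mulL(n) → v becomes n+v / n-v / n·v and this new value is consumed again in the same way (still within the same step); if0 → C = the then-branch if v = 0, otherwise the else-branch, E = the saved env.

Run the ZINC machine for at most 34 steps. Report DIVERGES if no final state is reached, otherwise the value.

Answer: -3

Derivation:
0. ⟨C=(if0 (let v = 0 in v) then ((λx. ((λu. u) -3)) 6) else (5 - -3)); E=∅; A=∅; R=∅⟩
1. ⟨C=(let v = 0 in v); E=∅; A=∅; R=[if0]⟩
2. ⟨C=0; E=∅; A=∅; R=[let v :: if0]⟩
3. ⟨C=v; E={v↦0}; A=∅; R=[if0]⟩
4. ⟨C=((λx. ((λu. u) -3)) 6); E=∅; A=∅; R=∅⟩
5. ⟨C=6; E=∅; A=∅; R=[app]⟩
6. ⟨C=(λx. ((λu. u) -3)); E=∅; A=[6]; R=∅⟩
7. ⟨C=((λu. u) -3); E={x↦6}; A=∅; R=∅⟩
8. ⟨C=-3; E={x↦6}; A=∅; R=[app]⟩
9. ⟨C=(λu. u); E={x↦6}; A=[-3]; R=∅⟩
10. ⟨C=u; E={u↦-3, x↦6}; A=∅; R=∅⟩
→ final value -3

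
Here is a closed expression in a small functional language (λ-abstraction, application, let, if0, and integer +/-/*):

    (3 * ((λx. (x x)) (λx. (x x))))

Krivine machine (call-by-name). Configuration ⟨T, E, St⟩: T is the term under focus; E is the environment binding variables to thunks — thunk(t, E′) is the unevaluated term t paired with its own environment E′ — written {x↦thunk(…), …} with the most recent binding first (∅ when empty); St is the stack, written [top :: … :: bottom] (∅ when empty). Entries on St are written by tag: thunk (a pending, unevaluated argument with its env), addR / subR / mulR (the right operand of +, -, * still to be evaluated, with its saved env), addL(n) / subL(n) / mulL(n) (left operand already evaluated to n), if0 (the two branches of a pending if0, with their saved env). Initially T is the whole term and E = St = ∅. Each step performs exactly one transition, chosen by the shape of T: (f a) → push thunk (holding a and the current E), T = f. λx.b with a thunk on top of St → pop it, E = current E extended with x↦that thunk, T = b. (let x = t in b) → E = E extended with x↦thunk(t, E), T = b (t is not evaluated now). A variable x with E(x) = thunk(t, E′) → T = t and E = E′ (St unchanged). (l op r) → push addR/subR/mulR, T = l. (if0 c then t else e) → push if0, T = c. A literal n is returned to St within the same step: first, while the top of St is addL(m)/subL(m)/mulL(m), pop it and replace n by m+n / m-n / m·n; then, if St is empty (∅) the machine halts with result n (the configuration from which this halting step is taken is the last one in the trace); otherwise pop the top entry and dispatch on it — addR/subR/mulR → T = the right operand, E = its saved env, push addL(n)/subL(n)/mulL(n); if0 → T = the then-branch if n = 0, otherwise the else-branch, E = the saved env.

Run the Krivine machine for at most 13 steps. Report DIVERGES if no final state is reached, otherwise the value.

step 0: <T=(3 * ((λx. (x x)) (λx. (x x)))), E=∅, St=∅>
step 1: <T=3, E=∅, St=[mulR]>
step 2: <T=((λx. (x x)) (λx. (x x))), E=∅, St=[mulL(3)]>
step 3: <T=(λx. (x x)), E=∅, St=[thunk :: mulL(3)]>
step 4: <T=(x x), E={x↦thunk((λx. (x x)), ∅)}, St=[mulL(3)]>
step 5: <T=x, E={x↦thunk((λx. (x x)), ∅)}, St=[thunk :: mulL(3)]>
step 6: <T=(λx. (x x)), E=∅, St=[thunk :: mulL(3)]>
step 7: <T=(x x), E={x↦thunk(x, {x↦thunk((λx. (x x)), ∅)})}, St=[mulL(3)]>
step 8: <T=x, E={x↦thunk(x, {x↦thunk((λx. (x x)), ∅)})}, St=[thunk :: mulL(3)]>
step 9: <T=x, E={x↦thunk((λx. (x x)), ∅)}, St=[thunk :: mulL(3)]>
step 10: <T=(λx. (x x)), E=∅, St=[thunk :: mulL(3)]>
step 11: <T=(x x), E={x↦thunk(x, {x↦thunk(x, {x↦thunk((λx. (x x)), ∅)})})}, St=[mulL(3)]>
step 12: <T=x, E={x↦thunk(x, {x↦thunk(x, {x↦thunk((λx. (x x)), ∅)})})}, St=[thunk :: mulL(3)]>
step 13: <T=x, E={x↦thunk(x, {x↦thunk((λx. (x x)), ∅)})}, St=[thunk :: mulL(3)]>
→ 13 transitions taken and the configuration is still not final: no result within 13 steps

Answer: DIVERGES (no final state within 13 steps)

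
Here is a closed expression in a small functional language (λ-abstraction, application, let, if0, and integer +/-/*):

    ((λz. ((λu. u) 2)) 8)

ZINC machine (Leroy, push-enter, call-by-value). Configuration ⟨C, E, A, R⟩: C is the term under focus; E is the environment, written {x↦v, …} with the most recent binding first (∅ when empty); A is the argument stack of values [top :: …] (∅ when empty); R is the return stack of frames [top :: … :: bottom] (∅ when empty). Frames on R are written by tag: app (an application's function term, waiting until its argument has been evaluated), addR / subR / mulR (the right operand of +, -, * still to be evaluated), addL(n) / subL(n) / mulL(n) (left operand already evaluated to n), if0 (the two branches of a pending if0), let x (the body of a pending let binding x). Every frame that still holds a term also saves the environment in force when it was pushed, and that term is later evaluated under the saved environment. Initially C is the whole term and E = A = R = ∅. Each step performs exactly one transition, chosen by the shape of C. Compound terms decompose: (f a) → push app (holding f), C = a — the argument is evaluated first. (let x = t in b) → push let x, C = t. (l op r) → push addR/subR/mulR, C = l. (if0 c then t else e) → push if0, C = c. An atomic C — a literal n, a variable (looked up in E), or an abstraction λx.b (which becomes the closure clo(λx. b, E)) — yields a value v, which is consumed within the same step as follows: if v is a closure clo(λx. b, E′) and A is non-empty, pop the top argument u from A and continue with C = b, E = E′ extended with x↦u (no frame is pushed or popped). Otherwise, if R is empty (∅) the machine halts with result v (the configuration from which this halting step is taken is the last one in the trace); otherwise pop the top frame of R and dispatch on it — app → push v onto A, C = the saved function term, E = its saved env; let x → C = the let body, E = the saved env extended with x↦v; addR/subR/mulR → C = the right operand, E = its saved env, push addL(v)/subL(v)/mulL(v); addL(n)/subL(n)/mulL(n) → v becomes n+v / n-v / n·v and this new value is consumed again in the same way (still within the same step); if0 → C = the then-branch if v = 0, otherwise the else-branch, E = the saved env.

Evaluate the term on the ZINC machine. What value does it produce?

[0] [C=((λz. ((λu. u) 2)) 8) | E=∅ | A=∅ | R=∅]
[1] [C=8 | E=∅ | A=∅ | R=[app]]
[2] [C=(λz. ((λu. u) 2)) | E=∅ | A=[8] | R=∅]
[3] [C=((λu. u) 2) | E={z↦8} | A=∅ | R=∅]
[4] [C=2 | E={z↦8} | A=∅ | R=[app]]
[5] [C=(λu. u) | E={z↦8} | A=[2] | R=∅]
[6] [C=u | E={u↦2, z↦8} | A=∅ | R=∅]
→ final value 2

Answer: 2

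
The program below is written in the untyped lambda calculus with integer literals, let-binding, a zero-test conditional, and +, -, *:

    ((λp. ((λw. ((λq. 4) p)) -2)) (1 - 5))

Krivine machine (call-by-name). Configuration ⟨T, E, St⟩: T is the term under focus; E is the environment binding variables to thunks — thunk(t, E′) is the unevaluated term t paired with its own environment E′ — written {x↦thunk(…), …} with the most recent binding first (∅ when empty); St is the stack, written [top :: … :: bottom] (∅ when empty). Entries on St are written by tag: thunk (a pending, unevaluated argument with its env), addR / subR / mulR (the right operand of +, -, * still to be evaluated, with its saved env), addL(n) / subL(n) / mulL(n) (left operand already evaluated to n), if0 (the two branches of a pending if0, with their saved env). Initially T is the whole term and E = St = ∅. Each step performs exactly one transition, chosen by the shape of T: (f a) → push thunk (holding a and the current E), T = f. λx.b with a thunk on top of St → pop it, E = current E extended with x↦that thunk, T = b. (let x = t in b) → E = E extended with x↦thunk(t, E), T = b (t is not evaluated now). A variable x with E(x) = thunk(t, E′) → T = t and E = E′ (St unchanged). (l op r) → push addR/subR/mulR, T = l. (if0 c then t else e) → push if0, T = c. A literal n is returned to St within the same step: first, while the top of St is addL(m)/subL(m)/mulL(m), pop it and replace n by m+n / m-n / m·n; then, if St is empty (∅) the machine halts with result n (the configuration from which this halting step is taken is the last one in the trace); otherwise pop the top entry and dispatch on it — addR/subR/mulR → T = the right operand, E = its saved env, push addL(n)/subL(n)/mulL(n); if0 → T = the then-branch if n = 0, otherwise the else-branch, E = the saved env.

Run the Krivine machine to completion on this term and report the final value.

step 0: <T=((λp. ((λw. ((λq. 4) p)) -2)) (1 - 5)), E=∅, St=∅>
step 1: <T=(λp. ((λw. ((λq. 4) p)) -2)), E=∅, St=[thunk]>
step 2: <T=((λw. ((λq. 4) p)) -2), E={p↦thunk((1 - 5), ∅)}, St=∅>
step 3: <T=(λw. ((λq. 4) p)), E={p↦thunk((1 - 5), ∅)}, St=[thunk]>
step 4: <T=((λq. 4) p), E={w↦thunk(-2, {p↦thunk((1 - 5), ∅)}), p↦thunk((1 - 5), ∅)}, St=∅>
step 5: <T=(λq. 4), E={w↦thunk(-2, {p↦thunk((1 - 5), ∅)}), p↦thunk((1 - 5), ∅)}, St=[thunk]>
step 6: <T=4, E={q↦thunk(p, {w↦thunk(-2, {p↦thunk((1 - 5), ∅)}), p↦thunk((1 - 5), ∅)}), w↦thunk(-2, {p↦thunk((1 - 5), ∅)}), p↦thunk((1 - 5), ∅)}, St=∅>
→ final value 4

Answer: 4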